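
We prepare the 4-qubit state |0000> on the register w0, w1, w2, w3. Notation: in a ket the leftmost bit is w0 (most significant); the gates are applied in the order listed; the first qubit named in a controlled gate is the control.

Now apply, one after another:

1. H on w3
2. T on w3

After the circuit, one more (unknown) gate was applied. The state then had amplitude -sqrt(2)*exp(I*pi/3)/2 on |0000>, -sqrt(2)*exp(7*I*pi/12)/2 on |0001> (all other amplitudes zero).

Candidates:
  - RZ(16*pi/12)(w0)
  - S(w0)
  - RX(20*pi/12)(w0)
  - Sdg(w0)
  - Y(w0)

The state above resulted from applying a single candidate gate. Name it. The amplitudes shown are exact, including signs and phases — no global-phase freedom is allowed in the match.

The applied gate was RZ(16*pi/12)(w0).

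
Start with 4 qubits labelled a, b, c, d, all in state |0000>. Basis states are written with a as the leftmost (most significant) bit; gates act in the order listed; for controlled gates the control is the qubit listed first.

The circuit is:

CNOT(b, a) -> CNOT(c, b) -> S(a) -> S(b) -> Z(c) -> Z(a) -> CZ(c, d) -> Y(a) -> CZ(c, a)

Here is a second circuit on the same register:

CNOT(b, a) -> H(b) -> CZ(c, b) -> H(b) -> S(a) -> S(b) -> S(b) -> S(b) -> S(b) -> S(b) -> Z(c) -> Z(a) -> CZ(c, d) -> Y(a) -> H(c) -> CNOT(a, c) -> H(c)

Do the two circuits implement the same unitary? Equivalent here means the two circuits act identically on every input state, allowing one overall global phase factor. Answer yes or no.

Yes, they are equivalent — the unitaries differ by at most a global phase.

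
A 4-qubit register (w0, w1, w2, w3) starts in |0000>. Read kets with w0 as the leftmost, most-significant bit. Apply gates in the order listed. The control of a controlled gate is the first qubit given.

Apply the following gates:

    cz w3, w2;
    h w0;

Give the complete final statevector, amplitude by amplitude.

The final amplitudes are sqrt(2)/2 on |0000>, sqrt(2)/2 on |1000>, and 0 on every other basis state.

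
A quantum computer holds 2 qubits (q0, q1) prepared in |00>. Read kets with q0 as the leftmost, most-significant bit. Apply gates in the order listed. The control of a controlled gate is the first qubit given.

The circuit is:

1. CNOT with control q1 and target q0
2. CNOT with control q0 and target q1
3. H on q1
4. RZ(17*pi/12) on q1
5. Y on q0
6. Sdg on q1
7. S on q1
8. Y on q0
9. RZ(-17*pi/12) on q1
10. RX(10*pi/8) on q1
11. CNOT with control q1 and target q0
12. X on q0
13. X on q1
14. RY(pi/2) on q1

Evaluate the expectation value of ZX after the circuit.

The expectation value of ZX is 1. Key observation: gates 4-9 undo each other exactly, leaving only the rest of the circuit to track.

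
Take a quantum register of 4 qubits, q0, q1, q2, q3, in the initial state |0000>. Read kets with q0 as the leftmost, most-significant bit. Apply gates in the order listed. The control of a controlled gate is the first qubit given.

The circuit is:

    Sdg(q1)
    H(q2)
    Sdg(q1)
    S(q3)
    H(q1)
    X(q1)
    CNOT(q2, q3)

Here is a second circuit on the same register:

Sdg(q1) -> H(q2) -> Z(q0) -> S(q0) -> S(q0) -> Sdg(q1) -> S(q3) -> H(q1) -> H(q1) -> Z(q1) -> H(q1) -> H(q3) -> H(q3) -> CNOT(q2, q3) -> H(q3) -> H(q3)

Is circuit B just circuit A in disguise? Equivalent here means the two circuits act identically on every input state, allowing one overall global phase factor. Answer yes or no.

Yes: on every input state the two circuits agree up to one overall phase factor.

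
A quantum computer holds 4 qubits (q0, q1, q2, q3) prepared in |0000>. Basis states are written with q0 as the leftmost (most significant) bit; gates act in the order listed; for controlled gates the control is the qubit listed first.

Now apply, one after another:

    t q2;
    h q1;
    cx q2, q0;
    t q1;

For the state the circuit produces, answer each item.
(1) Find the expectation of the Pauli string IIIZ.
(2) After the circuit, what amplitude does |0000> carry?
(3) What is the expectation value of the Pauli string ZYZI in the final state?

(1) The observable IIIZ averages to 1.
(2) The final state's coefficient on |0000> equals sqrt(2)/2.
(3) In the final state, ZYZI has expectation sqrt(2)/2.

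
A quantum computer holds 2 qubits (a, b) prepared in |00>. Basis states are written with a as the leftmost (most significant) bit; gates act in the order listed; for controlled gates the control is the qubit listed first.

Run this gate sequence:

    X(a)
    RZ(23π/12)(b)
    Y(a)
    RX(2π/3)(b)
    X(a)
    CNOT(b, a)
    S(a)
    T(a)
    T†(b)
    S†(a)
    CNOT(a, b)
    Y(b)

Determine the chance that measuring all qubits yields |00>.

The probability of measuring |00> is 3/4.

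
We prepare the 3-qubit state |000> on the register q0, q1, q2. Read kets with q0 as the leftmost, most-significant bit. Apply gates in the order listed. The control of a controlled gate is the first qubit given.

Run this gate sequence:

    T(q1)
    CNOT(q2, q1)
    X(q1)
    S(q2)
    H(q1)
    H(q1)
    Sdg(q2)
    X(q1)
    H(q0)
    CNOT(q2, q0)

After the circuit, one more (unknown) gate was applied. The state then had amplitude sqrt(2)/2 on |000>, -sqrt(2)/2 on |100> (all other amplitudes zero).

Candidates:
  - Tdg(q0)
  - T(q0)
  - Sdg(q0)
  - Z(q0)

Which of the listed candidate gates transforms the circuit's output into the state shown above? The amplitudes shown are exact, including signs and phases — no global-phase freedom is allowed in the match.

It was Z(q0) that produced the state shown.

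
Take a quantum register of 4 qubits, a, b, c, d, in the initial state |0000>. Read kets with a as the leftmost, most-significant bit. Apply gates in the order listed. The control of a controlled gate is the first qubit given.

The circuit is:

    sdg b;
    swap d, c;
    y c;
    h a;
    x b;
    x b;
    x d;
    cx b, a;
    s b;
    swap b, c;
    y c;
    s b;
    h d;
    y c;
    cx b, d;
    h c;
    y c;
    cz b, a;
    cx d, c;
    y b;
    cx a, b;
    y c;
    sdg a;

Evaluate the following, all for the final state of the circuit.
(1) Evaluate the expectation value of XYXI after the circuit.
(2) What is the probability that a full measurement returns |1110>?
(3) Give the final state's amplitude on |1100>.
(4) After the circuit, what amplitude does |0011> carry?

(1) The expectation value of XYXI is 1.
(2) The probability of measuring |1110> is 1/8.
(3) The final state's coefficient on |1100> equals sqrt(2)/4.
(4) The amplitude on |0011> is -sqrt(2)*I/4.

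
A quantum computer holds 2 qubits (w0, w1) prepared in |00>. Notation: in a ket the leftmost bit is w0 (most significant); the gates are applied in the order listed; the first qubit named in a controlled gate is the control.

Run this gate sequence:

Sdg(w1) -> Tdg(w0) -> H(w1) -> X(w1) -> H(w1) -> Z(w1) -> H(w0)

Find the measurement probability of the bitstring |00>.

The probability of measuring |00> is 1/2.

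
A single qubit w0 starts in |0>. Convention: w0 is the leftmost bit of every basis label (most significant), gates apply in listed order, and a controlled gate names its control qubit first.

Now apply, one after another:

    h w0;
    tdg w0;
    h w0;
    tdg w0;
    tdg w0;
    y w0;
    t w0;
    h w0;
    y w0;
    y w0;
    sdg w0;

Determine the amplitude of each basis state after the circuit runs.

After the circuit, the state carries amplitude sqrt(2)*(-1 + I)/4 on |0>, -sqrt(2)*(1 - I)*(1 + (1 + I)*exp(I*pi/4))/4 on |1>.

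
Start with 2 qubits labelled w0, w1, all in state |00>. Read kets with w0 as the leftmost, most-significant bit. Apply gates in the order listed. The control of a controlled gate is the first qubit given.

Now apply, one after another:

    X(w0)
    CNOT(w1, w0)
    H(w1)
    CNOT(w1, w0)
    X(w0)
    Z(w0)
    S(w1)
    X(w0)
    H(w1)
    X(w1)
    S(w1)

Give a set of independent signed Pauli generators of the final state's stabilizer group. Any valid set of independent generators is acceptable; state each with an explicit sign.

One valid set of independent stabilizer generators is -YZ, -ZY (any independent generating set of the same group is equally correct).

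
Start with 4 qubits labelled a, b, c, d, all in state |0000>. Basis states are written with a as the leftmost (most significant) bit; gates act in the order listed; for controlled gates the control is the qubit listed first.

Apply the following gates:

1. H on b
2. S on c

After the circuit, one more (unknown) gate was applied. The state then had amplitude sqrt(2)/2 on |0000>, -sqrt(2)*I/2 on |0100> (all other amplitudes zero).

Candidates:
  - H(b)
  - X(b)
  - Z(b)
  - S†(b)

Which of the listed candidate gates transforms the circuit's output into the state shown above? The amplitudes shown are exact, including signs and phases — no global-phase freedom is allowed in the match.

The unique candidate consistent with the amplitudes is S†(b).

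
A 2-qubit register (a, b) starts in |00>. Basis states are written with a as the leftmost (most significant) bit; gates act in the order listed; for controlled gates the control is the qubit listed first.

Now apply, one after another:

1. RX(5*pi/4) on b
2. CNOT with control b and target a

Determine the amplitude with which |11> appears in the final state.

The final state's coefficient on |11> equals -I*sqrt(sqrt(2) + 2)/2.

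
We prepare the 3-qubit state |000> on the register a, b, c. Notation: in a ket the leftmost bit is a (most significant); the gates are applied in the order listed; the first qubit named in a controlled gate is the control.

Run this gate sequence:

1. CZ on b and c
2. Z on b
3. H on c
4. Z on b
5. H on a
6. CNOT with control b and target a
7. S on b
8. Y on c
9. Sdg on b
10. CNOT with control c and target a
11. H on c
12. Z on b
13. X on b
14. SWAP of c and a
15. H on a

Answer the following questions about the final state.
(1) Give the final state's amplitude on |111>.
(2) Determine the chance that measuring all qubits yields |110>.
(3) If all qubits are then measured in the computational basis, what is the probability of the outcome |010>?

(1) The final state's coefficient on |111> equals I/2.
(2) A full measurement returns |110> with probability 1/4.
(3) Outcome |010> occurs with probability 1/4.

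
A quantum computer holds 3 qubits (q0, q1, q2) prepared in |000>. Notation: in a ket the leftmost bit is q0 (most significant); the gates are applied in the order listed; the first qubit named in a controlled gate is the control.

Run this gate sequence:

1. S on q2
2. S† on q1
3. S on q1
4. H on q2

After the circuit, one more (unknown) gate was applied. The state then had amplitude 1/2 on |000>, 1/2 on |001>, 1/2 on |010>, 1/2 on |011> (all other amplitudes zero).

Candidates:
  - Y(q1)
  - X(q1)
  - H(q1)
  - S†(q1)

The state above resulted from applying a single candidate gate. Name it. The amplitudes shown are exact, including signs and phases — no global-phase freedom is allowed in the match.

The applied gate was H(q1).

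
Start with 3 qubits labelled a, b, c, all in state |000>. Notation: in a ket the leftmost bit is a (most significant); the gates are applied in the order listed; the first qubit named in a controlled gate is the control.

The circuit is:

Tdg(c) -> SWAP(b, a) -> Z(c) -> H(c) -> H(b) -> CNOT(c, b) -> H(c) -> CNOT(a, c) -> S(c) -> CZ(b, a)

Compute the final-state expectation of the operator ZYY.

The expectation value of ZYY is 0.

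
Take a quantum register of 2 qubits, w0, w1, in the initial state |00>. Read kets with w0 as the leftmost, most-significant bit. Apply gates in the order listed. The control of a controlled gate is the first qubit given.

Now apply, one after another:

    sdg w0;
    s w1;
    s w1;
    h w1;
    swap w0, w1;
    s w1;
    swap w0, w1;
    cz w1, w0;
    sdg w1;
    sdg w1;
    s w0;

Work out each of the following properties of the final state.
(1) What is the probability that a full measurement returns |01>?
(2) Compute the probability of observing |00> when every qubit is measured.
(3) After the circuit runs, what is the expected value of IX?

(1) The probability of measuring |01> is 1/2.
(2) A full measurement returns |00> with probability 1/2.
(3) The expectation value of IX is -1.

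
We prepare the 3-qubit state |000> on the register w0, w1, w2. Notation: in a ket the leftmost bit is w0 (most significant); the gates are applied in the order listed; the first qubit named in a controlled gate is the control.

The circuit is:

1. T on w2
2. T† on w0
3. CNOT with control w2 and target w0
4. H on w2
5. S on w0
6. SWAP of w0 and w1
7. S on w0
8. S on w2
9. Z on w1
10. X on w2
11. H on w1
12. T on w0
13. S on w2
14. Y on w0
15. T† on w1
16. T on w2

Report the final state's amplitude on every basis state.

After the circuit, the state carries amplitude 0 on |000>, 0 on |001>, 0 on |010>, 0 on |011>, -1/2 on |100>, -exp(I*pi/4)/2 on |101>, exp(3*I*pi/4)/2 on |110>, -1/2 on |111>.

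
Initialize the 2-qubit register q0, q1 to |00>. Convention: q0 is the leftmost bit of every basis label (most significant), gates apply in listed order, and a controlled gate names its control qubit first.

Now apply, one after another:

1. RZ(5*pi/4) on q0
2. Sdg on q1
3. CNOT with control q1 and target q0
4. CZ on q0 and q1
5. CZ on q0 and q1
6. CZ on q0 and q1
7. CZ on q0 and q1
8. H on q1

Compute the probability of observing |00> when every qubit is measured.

The probability of measuring |00> is 1/2. Key observation: steps 4-7 multiply out to the identity, so the circuit reduces to the remaining gates.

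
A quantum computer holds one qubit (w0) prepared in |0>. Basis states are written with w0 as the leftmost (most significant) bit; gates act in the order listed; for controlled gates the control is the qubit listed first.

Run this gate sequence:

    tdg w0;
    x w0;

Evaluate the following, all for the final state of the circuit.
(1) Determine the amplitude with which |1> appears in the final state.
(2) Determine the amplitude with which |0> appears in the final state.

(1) The amplitude on |1> is 1.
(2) The amplitude on |0> is 0.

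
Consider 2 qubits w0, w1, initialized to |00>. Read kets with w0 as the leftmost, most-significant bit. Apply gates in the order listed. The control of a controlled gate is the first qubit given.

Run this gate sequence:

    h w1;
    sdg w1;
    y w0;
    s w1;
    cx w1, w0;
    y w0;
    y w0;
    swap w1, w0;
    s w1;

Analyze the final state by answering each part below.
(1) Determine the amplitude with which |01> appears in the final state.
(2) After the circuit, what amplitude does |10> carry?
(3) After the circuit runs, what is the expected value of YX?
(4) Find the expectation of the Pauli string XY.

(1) The amplitude on |01> is -sqrt(2)/2.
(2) The amplitude on |10> is sqrt(2)*I/2.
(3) The observable YX averages to -1.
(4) The observable XY averages to 1.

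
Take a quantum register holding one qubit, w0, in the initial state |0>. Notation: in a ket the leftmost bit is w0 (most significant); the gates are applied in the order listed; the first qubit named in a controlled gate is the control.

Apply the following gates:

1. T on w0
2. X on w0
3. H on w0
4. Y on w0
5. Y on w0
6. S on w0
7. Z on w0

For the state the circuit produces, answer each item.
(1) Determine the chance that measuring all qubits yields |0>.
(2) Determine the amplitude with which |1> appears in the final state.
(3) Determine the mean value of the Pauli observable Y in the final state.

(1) A full measurement returns |0> with probability 1/2.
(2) The amplitude on |1> is sqrt(2)*I/2.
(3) The expectation value of Y is 1.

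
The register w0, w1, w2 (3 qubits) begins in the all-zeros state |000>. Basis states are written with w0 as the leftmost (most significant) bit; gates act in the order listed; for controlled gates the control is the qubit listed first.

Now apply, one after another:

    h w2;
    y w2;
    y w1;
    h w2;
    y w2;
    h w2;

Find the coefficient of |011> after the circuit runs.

The amplitude on |011> is -sqrt(2)*I/2.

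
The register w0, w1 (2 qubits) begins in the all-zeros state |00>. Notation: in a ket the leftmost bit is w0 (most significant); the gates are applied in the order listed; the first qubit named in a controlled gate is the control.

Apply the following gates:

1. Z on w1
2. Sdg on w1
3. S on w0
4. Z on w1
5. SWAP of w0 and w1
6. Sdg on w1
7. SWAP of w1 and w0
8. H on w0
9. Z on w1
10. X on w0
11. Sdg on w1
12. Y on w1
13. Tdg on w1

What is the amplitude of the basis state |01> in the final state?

The final state's coefficient on |01> equals sqrt(2)*exp(I*pi/4)/2.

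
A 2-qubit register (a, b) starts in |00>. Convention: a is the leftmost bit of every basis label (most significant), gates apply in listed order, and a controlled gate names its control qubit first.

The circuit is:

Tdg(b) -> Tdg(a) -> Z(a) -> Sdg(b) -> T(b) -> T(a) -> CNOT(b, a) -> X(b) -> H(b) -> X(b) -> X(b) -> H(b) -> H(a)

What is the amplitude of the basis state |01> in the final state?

|01> carries amplitude sqrt(2)/2 in the final state. Key observation: gates 9-12 undo each other exactly, leaving only the rest of the circuit to track.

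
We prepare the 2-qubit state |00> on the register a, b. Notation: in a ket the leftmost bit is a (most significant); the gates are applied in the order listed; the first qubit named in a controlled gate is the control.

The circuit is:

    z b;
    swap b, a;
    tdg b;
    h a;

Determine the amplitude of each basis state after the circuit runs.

After the circuit, the state carries amplitude sqrt(2)/2 on |00>, 0 on |01>, sqrt(2)/2 on |10>, 0 on |11>.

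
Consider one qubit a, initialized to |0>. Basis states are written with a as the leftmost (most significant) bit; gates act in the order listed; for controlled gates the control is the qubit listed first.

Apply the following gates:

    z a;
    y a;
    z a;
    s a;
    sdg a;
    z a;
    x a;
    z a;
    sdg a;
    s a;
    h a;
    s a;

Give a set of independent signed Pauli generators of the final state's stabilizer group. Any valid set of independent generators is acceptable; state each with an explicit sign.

The stabilizer group can be generated by +Y, among other valid generating sets.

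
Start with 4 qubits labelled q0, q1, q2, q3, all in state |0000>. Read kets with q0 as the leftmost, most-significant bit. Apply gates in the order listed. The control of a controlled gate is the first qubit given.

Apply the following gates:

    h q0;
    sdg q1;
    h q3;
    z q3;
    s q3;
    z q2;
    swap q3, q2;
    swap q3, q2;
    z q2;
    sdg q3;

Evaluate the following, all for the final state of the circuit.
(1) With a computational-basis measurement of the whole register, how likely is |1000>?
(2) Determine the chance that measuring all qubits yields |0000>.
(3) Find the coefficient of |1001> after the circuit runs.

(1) Outcome |1000> occurs with probability 1/4. Key observation: steps 5-10 multiply out to the identity, so the circuit reduces to the remaining gates.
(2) The probability of measuring |0000> is 1/4.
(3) |1001> carries amplitude -1/2 in the final state.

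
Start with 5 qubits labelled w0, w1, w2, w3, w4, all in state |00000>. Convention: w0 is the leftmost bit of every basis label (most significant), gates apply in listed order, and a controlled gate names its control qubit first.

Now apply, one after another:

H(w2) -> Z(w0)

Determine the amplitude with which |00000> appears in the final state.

|00000> carries amplitude sqrt(2)/2 in the final state.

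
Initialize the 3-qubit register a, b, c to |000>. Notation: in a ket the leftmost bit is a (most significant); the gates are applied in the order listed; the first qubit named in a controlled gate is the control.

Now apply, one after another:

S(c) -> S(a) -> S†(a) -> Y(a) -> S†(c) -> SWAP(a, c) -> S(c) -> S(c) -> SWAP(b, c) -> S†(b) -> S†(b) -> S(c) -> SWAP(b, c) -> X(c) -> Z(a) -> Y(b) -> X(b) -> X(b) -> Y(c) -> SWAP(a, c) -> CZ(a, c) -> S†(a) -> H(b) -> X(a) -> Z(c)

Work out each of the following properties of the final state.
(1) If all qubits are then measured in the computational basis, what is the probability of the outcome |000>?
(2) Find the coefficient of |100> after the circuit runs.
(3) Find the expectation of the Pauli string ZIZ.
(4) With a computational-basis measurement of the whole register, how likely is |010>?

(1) A full measurement returns |000> with probability 1/2.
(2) The amplitude on |100> is 0.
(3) The observable ZIZ averages to 1.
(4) Outcome |010> occurs with probability 1/2.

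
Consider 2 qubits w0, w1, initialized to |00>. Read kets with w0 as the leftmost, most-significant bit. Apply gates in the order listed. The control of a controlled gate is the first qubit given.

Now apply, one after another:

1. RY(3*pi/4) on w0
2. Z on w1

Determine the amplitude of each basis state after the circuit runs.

After the circuit, the state carries amplitude sqrt(2 - sqrt(2))/2 on |00>, 0 on |01>, sqrt(sqrt(2) + 2)/2 on |10>, 0 on |11>.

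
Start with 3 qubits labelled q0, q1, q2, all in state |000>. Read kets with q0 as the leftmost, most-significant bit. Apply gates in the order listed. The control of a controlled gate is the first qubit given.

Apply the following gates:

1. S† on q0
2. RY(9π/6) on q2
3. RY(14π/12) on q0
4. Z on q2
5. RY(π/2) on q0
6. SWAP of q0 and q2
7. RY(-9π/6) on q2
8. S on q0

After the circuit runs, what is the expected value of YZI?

The expectation value of YZI is 1.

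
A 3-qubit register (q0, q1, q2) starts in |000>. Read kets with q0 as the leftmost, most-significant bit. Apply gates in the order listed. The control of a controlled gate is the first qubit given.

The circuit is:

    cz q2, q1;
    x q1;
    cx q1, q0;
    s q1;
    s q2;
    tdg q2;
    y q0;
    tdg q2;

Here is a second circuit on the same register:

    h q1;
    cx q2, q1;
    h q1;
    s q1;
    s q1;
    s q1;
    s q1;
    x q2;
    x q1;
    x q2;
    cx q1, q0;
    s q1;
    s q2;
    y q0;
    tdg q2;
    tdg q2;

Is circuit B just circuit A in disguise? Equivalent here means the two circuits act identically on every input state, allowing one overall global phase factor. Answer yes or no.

Yes: on every input state the two circuits agree up to one overall phase factor.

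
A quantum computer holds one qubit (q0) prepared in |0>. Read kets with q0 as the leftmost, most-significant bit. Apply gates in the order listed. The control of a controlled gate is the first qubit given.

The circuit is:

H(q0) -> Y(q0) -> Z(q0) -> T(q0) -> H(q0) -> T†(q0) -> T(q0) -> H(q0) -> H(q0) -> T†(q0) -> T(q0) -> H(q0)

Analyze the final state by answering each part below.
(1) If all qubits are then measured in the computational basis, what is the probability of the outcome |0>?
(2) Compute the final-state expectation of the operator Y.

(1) A full measurement returns |0> with probability 1/2. Key observation: the block from step 5 through step 12 cancels to the identity and can be dropped.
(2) In the final state, Y has expectation sqrt(2)/2.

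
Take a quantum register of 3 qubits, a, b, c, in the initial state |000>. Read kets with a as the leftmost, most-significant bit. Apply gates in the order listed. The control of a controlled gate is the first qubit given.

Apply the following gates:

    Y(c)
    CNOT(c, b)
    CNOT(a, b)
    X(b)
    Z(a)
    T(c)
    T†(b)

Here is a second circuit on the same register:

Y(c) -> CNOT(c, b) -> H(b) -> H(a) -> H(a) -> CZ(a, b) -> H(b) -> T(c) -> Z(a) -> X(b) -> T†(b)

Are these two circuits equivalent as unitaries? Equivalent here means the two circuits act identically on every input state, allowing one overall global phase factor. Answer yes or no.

Yes, they are equivalent — the unitaries differ by at most a global phase.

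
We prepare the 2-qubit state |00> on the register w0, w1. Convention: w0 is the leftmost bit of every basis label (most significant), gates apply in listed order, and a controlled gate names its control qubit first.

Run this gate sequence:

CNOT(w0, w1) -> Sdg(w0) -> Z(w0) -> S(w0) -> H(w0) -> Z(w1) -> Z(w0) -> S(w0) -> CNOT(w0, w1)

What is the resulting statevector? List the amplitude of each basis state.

The resulting statevector has amplitude sqrt(2)/2 on |00>, 0 on |01>, 0 on |10>, -sqrt(2)*I/2 on |11>.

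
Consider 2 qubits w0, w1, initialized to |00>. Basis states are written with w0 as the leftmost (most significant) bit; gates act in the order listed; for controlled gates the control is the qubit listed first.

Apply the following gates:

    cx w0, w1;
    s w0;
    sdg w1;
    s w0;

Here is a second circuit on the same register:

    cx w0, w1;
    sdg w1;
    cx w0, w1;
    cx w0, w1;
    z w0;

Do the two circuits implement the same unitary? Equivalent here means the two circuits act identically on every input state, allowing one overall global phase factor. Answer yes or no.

Yes, they are equivalent — the unitaries differ by at most a global phase.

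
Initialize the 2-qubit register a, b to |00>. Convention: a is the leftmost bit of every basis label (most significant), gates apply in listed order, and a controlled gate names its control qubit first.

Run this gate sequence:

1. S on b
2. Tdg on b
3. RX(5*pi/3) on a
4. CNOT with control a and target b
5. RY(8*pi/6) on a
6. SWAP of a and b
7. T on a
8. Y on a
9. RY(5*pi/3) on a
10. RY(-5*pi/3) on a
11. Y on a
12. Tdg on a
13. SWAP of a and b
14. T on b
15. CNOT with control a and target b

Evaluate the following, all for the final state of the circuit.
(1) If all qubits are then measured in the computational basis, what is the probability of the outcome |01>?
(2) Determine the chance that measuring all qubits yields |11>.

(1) Outcome |01> occurs with probability 3/16.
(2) A full measurement returns |11> with probability 9/16.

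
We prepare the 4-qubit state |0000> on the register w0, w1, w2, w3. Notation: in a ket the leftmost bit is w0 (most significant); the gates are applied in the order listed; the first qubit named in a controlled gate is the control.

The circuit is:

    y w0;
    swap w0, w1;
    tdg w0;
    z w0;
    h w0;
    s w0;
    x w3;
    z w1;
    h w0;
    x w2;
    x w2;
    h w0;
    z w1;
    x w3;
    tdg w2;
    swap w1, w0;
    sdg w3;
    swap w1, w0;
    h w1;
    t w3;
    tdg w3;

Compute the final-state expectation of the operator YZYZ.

In the final state, YZYZ has expectation 0. Key observation: gates 7-14 undo each other exactly, leaving only the rest of the circuit to track.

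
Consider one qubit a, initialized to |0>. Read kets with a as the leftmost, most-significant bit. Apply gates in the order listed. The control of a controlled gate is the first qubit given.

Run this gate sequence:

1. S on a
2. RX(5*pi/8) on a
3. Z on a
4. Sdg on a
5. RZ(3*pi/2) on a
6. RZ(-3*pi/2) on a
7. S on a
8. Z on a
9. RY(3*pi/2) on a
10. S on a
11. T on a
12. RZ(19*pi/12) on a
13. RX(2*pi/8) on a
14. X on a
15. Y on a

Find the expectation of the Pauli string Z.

The expectation value of Z is -2*I*sqrt(1/2 - sqrt(2)/4)*sqrt(sqrt(2)/4 + 1/2)*exp(-I*pi/6)*sin(5*pi/16)*cos(5*pi/16) + sqrt(1/2 - sqrt(2)/4)*sqrt(sqrt(2)/4 + 1/2)*exp(-I*pi/6)*sin(5*pi/16)**2 - sqrt(1/2 - sqrt(2)/4)*sqrt(sqrt(2)/4 + 1/2)*exp(I*pi/6)*cos(5*pi/16)**2 - sqrt(1/2 - sqrt(2)/4)*sqrt(sqrt(2)/4 + 1/2)*exp(-I*pi/6)*cos(5*pi/16)**2 + sqrt(1/2 - sqrt(2)/4)*sqrt(sqrt(2)/4 + 1/2)*exp(I*pi/6)*sin(5*pi/16)**2 + 2*I*sqrt(1/2 - sqrt(2)/4)*sqrt(sqrt(2)/4 + 1/2)*exp(I*pi/6)*sin(5*pi/16)*cos(5*pi/16). Key observation: the block from step 3 through step 8 cancels to the identity and can be dropped.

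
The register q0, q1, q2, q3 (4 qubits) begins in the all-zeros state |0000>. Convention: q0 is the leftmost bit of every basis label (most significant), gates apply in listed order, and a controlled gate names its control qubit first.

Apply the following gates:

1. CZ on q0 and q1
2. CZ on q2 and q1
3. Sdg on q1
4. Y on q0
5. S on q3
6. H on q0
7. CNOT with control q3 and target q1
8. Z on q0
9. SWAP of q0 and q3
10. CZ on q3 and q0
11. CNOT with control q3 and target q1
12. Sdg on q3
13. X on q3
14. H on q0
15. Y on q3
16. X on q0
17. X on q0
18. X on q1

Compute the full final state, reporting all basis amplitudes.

The final amplitudes are I/2 on |0001>, 1/2 on |0100>, I/2 on |1001>, 1/2 on |1100>, and 0 on every other basis state.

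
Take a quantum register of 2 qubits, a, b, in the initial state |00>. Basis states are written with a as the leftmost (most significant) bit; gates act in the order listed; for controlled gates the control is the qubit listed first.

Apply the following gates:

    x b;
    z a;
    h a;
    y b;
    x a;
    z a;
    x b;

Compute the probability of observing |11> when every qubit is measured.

The probability of measuring |11> is 1/2.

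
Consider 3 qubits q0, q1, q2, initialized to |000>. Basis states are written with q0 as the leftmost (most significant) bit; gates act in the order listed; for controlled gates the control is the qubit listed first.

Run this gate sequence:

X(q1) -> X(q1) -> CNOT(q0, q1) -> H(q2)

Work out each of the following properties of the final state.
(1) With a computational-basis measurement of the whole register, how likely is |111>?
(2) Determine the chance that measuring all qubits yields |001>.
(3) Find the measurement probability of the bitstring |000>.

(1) Outcome |111> occurs with probability 0.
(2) Outcome |001> occurs with probability 1/2.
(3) The probability of measuring |000> is 1/2.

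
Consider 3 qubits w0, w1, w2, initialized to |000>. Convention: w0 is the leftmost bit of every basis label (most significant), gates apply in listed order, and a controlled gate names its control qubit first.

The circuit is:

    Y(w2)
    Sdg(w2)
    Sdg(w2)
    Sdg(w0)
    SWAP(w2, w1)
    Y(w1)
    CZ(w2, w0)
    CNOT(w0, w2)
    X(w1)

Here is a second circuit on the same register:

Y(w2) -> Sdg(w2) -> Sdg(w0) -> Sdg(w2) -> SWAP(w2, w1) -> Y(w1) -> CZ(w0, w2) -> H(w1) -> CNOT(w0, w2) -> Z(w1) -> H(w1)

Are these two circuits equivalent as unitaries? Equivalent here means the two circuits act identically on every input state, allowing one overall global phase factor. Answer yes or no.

Yes: on every input state the two circuits agree up to one overall phase factor.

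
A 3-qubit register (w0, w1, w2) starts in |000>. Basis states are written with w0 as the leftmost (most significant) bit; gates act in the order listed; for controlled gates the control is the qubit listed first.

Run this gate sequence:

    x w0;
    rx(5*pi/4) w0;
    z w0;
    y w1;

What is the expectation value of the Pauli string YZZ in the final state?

The observable YZZ averages to -sqrt(2)/2.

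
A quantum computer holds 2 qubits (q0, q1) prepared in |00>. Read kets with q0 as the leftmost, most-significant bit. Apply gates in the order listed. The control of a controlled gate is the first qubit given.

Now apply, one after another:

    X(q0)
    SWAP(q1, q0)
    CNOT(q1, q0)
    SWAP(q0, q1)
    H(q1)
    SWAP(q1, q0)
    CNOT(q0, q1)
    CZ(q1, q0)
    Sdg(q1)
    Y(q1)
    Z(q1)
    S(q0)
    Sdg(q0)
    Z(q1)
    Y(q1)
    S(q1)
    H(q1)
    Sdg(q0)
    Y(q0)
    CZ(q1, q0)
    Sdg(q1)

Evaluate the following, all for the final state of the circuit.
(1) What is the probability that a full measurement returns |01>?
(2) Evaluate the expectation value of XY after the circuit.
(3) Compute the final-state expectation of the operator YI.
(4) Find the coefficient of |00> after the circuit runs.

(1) Outcome |01> occurs with probability 1/4.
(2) The expectation value of XY is 0.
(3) The expectation value of YI is 1.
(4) The final state's coefficient on |00> equals 1/2.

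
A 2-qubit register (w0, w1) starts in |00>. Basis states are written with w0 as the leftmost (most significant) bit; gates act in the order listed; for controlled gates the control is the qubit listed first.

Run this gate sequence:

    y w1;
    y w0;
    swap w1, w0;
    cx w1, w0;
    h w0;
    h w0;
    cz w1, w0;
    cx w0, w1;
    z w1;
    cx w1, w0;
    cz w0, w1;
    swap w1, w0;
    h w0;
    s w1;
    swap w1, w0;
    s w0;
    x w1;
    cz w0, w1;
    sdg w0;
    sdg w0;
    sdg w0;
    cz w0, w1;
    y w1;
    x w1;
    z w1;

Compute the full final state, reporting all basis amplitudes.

After the circuit, the state carries amplitude 0 on |00>, 0 on |01>, sqrt(2)/2 on |10>, -sqrt(2)/2 on |11>.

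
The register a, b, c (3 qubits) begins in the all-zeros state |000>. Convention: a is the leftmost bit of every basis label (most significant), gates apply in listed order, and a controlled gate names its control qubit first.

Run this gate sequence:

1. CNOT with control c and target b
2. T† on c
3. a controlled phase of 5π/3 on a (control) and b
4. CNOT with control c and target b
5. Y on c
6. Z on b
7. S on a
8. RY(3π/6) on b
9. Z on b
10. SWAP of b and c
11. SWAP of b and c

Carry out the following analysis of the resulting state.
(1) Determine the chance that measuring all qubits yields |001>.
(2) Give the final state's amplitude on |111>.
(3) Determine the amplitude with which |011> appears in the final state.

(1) A full measurement returns |001> with probability 1/2.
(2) The amplitude on |111> is 0.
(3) The final state's coefficient on |011> equals -sqrt(2)*I/2.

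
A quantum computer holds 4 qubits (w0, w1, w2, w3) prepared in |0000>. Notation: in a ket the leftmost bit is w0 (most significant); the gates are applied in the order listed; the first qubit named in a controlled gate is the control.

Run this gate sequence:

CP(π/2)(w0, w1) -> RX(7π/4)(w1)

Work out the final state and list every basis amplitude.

After the circuit, the state carries amplitude -sqrt(sqrt(2) + 2)/2 on |0000>, -I*sqrt(2 - sqrt(2))/2 on |0100>, and 0 on every other basis state.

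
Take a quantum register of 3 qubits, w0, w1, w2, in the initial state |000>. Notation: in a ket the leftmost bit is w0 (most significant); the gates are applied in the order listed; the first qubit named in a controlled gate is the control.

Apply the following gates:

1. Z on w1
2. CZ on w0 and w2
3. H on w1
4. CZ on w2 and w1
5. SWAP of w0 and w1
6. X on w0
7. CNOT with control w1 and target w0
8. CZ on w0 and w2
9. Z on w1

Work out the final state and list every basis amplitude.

The final amplitudes are sqrt(2)/2 on |000>, sqrt(2)/2 on |100>, and 0 on every other basis state.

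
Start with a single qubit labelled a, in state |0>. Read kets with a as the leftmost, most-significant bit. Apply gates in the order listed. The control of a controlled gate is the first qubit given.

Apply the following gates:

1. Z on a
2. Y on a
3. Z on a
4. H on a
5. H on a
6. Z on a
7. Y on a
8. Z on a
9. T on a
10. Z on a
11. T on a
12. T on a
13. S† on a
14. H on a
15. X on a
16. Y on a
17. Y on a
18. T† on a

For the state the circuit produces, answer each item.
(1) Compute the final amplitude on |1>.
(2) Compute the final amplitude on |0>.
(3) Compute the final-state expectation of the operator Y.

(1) The amplitude on |1> is -sqrt(2)*exp(3*I*pi/4)/2.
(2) The amplitude on |0> is sqrt(2)/2.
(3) The observable Y averages to -sqrt(2)/2.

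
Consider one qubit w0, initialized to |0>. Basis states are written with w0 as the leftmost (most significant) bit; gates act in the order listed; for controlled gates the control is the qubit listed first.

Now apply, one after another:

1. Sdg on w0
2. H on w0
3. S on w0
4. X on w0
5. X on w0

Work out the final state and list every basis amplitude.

The resulting statevector has amplitude sqrt(2)/2 on |0>, sqrt(2)*I/2 on |1>.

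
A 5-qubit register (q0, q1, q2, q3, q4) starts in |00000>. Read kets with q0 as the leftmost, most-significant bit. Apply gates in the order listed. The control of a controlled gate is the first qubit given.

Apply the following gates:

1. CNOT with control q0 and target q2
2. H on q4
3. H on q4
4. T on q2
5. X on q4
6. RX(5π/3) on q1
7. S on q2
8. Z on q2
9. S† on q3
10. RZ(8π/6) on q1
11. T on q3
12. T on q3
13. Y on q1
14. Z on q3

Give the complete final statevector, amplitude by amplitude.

The final amplitudes are -exp(2*I*pi/3)/2 on |00001>, sqrt(3)*exp(5*I*pi/6)/2 on |01001>, and 0 on every other basis state.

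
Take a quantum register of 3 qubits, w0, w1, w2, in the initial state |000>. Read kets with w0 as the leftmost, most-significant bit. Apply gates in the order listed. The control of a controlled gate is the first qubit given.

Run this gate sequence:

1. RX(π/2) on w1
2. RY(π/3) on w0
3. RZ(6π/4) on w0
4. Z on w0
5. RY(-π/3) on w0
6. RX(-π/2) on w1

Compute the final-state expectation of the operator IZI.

The observable IZI averages to 1.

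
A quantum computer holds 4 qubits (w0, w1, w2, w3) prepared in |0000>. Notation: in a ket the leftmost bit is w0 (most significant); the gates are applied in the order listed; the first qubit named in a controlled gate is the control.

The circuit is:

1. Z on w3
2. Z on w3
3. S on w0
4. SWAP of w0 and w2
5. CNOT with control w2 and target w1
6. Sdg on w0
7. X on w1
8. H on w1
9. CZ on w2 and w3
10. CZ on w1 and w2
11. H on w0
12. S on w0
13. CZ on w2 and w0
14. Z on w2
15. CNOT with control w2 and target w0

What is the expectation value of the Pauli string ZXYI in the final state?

The expectation value of ZXYI is 0.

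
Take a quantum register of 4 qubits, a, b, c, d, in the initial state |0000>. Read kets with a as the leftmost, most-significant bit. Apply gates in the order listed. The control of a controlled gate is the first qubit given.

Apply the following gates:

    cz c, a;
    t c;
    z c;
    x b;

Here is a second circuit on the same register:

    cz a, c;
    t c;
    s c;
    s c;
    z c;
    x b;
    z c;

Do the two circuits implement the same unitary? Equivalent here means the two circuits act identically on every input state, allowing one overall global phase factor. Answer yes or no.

Yes, they are equivalent — the unitaries differ by at most a global phase.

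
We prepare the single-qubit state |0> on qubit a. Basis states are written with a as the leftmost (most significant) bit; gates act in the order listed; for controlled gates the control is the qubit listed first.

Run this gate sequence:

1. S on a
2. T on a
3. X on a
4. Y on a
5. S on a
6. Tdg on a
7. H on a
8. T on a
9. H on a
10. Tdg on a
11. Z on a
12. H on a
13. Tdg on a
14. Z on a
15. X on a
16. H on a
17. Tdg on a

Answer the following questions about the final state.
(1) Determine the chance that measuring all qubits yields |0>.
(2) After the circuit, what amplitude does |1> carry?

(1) A full measurement returns |0> with probability sqrt(2)/8 + 1/4.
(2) The amplitude on |1> is -1/4 - exp(3*I*pi/4)/4 + I/4 + 3*exp(I*pi/4)/4.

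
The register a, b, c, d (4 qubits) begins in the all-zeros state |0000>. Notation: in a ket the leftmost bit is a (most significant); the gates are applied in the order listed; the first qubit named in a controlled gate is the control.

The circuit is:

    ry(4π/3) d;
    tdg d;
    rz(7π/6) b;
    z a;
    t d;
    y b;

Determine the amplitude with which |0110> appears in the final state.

The amplitude on |0110> is 0.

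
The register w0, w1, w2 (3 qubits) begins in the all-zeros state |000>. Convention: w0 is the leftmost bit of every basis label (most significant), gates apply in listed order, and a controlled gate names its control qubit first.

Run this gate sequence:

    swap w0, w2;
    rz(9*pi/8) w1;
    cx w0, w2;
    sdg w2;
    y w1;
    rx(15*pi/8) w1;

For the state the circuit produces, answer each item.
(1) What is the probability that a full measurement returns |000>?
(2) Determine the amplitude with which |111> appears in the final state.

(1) A full measurement returns |000> with probability sin(pi/16)**2.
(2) The amplitude on |111> is 0.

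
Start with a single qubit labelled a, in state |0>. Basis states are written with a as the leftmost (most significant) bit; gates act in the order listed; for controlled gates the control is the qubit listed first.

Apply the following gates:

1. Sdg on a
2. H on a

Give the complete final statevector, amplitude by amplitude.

After the circuit, the state carries amplitude sqrt(2)/2 on |0>, sqrt(2)/2 on |1>.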